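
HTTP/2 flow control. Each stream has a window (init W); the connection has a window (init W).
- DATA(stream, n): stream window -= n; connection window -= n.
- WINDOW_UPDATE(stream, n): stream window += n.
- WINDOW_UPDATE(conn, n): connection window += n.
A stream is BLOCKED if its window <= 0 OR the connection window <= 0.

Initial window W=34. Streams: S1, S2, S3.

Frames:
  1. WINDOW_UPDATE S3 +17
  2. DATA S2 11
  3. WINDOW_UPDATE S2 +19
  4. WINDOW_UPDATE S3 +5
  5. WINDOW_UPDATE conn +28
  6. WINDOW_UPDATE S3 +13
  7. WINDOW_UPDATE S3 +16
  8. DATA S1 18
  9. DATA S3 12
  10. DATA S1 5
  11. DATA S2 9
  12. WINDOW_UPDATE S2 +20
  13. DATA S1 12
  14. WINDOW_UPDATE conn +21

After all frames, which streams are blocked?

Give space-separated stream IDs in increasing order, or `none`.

Answer: S1

Derivation:
Op 1: conn=34 S1=34 S2=34 S3=51 blocked=[]
Op 2: conn=23 S1=34 S2=23 S3=51 blocked=[]
Op 3: conn=23 S1=34 S2=42 S3=51 blocked=[]
Op 4: conn=23 S1=34 S2=42 S3=56 blocked=[]
Op 5: conn=51 S1=34 S2=42 S3=56 blocked=[]
Op 6: conn=51 S1=34 S2=42 S3=69 blocked=[]
Op 7: conn=51 S1=34 S2=42 S3=85 blocked=[]
Op 8: conn=33 S1=16 S2=42 S3=85 blocked=[]
Op 9: conn=21 S1=16 S2=42 S3=73 blocked=[]
Op 10: conn=16 S1=11 S2=42 S3=73 blocked=[]
Op 11: conn=7 S1=11 S2=33 S3=73 blocked=[]
Op 12: conn=7 S1=11 S2=53 S3=73 blocked=[]
Op 13: conn=-5 S1=-1 S2=53 S3=73 blocked=[1, 2, 3]
Op 14: conn=16 S1=-1 S2=53 S3=73 blocked=[1]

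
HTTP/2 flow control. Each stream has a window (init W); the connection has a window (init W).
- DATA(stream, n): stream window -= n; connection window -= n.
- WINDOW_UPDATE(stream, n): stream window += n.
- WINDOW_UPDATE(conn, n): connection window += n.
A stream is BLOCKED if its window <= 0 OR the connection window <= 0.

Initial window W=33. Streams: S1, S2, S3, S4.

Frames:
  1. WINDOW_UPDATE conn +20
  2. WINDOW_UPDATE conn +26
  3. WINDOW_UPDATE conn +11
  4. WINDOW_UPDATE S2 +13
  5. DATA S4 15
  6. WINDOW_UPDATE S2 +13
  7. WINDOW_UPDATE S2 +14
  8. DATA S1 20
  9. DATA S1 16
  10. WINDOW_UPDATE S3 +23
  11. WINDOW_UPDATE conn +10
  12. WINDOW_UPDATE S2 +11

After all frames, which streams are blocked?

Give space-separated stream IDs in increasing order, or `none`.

Answer: S1

Derivation:
Op 1: conn=53 S1=33 S2=33 S3=33 S4=33 blocked=[]
Op 2: conn=79 S1=33 S2=33 S3=33 S4=33 blocked=[]
Op 3: conn=90 S1=33 S2=33 S3=33 S4=33 blocked=[]
Op 4: conn=90 S1=33 S2=46 S3=33 S4=33 blocked=[]
Op 5: conn=75 S1=33 S2=46 S3=33 S4=18 blocked=[]
Op 6: conn=75 S1=33 S2=59 S3=33 S4=18 blocked=[]
Op 7: conn=75 S1=33 S2=73 S3=33 S4=18 blocked=[]
Op 8: conn=55 S1=13 S2=73 S3=33 S4=18 blocked=[]
Op 9: conn=39 S1=-3 S2=73 S3=33 S4=18 blocked=[1]
Op 10: conn=39 S1=-3 S2=73 S3=56 S4=18 blocked=[1]
Op 11: conn=49 S1=-3 S2=73 S3=56 S4=18 blocked=[1]
Op 12: conn=49 S1=-3 S2=84 S3=56 S4=18 blocked=[1]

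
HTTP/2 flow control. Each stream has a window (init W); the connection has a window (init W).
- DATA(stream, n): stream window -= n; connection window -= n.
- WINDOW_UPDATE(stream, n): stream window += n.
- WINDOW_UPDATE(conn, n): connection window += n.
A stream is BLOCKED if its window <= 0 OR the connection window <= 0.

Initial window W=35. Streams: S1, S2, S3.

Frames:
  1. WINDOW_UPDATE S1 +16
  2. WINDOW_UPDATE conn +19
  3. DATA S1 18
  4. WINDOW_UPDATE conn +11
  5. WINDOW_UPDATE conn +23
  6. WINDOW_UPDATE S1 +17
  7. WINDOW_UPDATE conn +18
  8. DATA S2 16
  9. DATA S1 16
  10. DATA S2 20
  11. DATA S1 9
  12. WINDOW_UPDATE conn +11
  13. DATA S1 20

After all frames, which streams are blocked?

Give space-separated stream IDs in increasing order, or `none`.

Op 1: conn=35 S1=51 S2=35 S3=35 blocked=[]
Op 2: conn=54 S1=51 S2=35 S3=35 blocked=[]
Op 3: conn=36 S1=33 S2=35 S3=35 blocked=[]
Op 4: conn=47 S1=33 S2=35 S3=35 blocked=[]
Op 5: conn=70 S1=33 S2=35 S3=35 blocked=[]
Op 6: conn=70 S1=50 S2=35 S3=35 blocked=[]
Op 7: conn=88 S1=50 S2=35 S3=35 blocked=[]
Op 8: conn=72 S1=50 S2=19 S3=35 blocked=[]
Op 9: conn=56 S1=34 S2=19 S3=35 blocked=[]
Op 10: conn=36 S1=34 S2=-1 S3=35 blocked=[2]
Op 11: conn=27 S1=25 S2=-1 S3=35 blocked=[2]
Op 12: conn=38 S1=25 S2=-1 S3=35 blocked=[2]
Op 13: conn=18 S1=5 S2=-1 S3=35 blocked=[2]

Answer: S2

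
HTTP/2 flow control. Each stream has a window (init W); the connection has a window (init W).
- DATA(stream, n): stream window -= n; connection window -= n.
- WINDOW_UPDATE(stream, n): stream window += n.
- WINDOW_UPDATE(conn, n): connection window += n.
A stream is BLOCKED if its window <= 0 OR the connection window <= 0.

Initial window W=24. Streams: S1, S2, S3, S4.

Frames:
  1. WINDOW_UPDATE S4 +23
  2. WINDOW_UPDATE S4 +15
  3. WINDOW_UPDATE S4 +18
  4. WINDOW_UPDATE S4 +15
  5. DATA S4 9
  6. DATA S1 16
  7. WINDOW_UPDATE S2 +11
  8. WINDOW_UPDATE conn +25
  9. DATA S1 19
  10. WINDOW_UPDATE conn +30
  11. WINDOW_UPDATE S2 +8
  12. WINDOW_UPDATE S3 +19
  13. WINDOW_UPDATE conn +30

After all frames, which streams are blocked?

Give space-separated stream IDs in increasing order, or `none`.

Op 1: conn=24 S1=24 S2=24 S3=24 S4=47 blocked=[]
Op 2: conn=24 S1=24 S2=24 S3=24 S4=62 blocked=[]
Op 3: conn=24 S1=24 S2=24 S3=24 S4=80 blocked=[]
Op 4: conn=24 S1=24 S2=24 S3=24 S4=95 blocked=[]
Op 5: conn=15 S1=24 S2=24 S3=24 S4=86 blocked=[]
Op 6: conn=-1 S1=8 S2=24 S3=24 S4=86 blocked=[1, 2, 3, 4]
Op 7: conn=-1 S1=8 S2=35 S3=24 S4=86 blocked=[1, 2, 3, 4]
Op 8: conn=24 S1=8 S2=35 S3=24 S4=86 blocked=[]
Op 9: conn=5 S1=-11 S2=35 S3=24 S4=86 blocked=[1]
Op 10: conn=35 S1=-11 S2=35 S3=24 S4=86 blocked=[1]
Op 11: conn=35 S1=-11 S2=43 S3=24 S4=86 blocked=[1]
Op 12: conn=35 S1=-11 S2=43 S3=43 S4=86 blocked=[1]
Op 13: conn=65 S1=-11 S2=43 S3=43 S4=86 blocked=[1]

Answer: S1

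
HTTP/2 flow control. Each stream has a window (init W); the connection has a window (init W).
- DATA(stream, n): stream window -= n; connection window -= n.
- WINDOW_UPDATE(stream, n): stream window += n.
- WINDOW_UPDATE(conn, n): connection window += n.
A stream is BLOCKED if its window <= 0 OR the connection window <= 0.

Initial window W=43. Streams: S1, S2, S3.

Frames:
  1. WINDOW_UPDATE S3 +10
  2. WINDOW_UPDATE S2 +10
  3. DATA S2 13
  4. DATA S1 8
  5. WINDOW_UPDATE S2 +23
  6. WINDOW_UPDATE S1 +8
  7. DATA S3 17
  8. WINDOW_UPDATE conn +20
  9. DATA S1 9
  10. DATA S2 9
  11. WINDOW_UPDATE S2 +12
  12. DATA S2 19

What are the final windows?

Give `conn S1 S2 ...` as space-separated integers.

Op 1: conn=43 S1=43 S2=43 S3=53 blocked=[]
Op 2: conn=43 S1=43 S2=53 S3=53 blocked=[]
Op 3: conn=30 S1=43 S2=40 S3=53 blocked=[]
Op 4: conn=22 S1=35 S2=40 S3=53 blocked=[]
Op 5: conn=22 S1=35 S2=63 S3=53 blocked=[]
Op 6: conn=22 S1=43 S2=63 S3=53 blocked=[]
Op 7: conn=5 S1=43 S2=63 S3=36 blocked=[]
Op 8: conn=25 S1=43 S2=63 S3=36 blocked=[]
Op 9: conn=16 S1=34 S2=63 S3=36 blocked=[]
Op 10: conn=7 S1=34 S2=54 S3=36 blocked=[]
Op 11: conn=7 S1=34 S2=66 S3=36 blocked=[]
Op 12: conn=-12 S1=34 S2=47 S3=36 blocked=[1, 2, 3]

Answer: -12 34 47 36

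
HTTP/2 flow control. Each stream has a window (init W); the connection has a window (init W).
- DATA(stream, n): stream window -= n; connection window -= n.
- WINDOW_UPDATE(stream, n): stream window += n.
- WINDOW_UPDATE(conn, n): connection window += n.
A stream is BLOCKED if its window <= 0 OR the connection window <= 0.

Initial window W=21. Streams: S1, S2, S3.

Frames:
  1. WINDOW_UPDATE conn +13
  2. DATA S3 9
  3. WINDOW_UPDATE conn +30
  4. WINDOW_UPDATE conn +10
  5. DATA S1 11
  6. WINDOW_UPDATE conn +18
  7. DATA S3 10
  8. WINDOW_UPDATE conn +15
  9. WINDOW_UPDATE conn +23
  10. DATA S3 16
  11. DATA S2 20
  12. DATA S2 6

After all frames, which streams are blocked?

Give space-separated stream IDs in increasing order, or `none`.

Answer: S2 S3

Derivation:
Op 1: conn=34 S1=21 S2=21 S3=21 blocked=[]
Op 2: conn=25 S1=21 S2=21 S3=12 blocked=[]
Op 3: conn=55 S1=21 S2=21 S3=12 blocked=[]
Op 4: conn=65 S1=21 S2=21 S3=12 blocked=[]
Op 5: conn=54 S1=10 S2=21 S3=12 blocked=[]
Op 6: conn=72 S1=10 S2=21 S3=12 blocked=[]
Op 7: conn=62 S1=10 S2=21 S3=2 blocked=[]
Op 8: conn=77 S1=10 S2=21 S3=2 blocked=[]
Op 9: conn=100 S1=10 S2=21 S3=2 blocked=[]
Op 10: conn=84 S1=10 S2=21 S3=-14 blocked=[3]
Op 11: conn=64 S1=10 S2=1 S3=-14 blocked=[3]
Op 12: conn=58 S1=10 S2=-5 S3=-14 blocked=[2, 3]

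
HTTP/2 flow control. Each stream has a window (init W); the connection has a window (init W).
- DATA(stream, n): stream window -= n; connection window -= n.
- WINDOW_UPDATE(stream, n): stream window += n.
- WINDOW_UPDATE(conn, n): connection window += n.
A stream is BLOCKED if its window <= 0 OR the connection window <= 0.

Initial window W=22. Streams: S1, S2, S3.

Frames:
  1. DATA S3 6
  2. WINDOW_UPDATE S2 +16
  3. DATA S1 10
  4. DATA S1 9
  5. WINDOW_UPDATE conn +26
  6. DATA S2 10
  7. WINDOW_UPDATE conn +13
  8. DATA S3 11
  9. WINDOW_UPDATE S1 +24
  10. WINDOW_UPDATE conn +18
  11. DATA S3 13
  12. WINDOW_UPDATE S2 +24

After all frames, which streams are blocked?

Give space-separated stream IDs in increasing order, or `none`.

Answer: S3

Derivation:
Op 1: conn=16 S1=22 S2=22 S3=16 blocked=[]
Op 2: conn=16 S1=22 S2=38 S3=16 blocked=[]
Op 3: conn=6 S1=12 S2=38 S3=16 blocked=[]
Op 4: conn=-3 S1=3 S2=38 S3=16 blocked=[1, 2, 3]
Op 5: conn=23 S1=3 S2=38 S3=16 blocked=[]
Op 6: conn=13 S1=3 S2=28 S3=16 blocked=[]
Op 7: conn=26 S1=3 S2=28 S3=16 blocked=[]
Op 8: conn=15 S1=3 S2=28 S3=5 blocked=[]
Op 9: conn=15 S1=27 S2=28 S3=5 blocked=[]
Op 10: conn=33 S1=27 S2=28 S3=5 blocked=[]
Op 11: conn=20 S1=27 S2=28 S3=-8 blocked=[3]
Op 12: conn=20 S1=27 S2=52 S3=-8 blocked=[3]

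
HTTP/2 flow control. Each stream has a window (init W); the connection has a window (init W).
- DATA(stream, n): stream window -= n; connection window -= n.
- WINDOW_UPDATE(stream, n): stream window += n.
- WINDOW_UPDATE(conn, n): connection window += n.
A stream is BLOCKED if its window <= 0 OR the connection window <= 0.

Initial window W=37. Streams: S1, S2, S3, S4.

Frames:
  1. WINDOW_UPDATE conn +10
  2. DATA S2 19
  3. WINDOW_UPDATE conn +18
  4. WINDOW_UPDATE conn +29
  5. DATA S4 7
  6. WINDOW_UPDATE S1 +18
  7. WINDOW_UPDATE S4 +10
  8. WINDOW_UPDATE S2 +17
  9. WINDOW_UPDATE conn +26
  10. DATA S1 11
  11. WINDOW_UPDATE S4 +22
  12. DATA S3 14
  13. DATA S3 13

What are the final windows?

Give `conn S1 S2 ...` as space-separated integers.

Op 1: conn=47 S1=37 S2=37 S3=37 S4=37 blocked=[]
Op 2: conn=28 S1=37 S2=18 S3=37 S4=37 blocked=[]
Op 3: conn=46 S1=37 S2=18 S3=37 S4=37 blocked=[]
Op 4: conn=75 S1=37 S2=18 S3=37 S4=37 blocked=[]
Op 5: conn=68 S1=37 S2=18 S3=37 S4=30 blocked=[]
Op 6: conn=68 S1=55 S2=18 S3=37 S4=30 blocked=[]
Op 7: conn=68 S1=55 S2=18 S3=37 S4=40 blocked=[]
Op 8: conn=68 S1=55 S2=35 S3=37 S4=40 blocked=[]
Op 9: conn=94 S1=55 S2=35 S3=37 S4=40 blocked=[]
Op 10: conn=83 S1=44 S2=35 S3=37 S4=40 blocked=[]
Op 11: conn=83 S1=44 S2=35 S3=37 S4=62 blocked=[]
Op 12: conn=69 S1=44 S2=35 S3=23 S4=62 blocked=[]
Op 13: conn=56 S1=44 S2=35 S3=10 S4=62 blocked=[]

Answer: 56 44 35 10 62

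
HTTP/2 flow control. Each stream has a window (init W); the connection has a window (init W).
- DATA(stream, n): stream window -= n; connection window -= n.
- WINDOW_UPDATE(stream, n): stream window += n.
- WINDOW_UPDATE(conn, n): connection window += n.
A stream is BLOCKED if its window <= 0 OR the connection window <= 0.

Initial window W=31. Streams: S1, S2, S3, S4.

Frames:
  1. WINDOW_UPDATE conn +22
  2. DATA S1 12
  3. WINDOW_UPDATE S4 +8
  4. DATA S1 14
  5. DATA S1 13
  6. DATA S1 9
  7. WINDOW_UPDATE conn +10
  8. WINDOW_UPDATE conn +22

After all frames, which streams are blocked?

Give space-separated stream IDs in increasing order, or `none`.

Answer: S1

Derivation:
Op 1: conn=53 S1=31 S2=31 S3=31 S4=31 blocked=[]
Op 2: conn=41 S1=19 S2=31 S3=31 S4=31 blocked=[]
Op 3: conn=41 S1=19 S2=31 S3=31 S4=39 blocked=[]
Op 4: conn=27 S1=5 S2=31 S3=31 S4=39 blocked=[]
Op 5: conn=14 S1=-8 S2=31 S3=31 S4=39 blocked=[1]
Op 6: conn=5 S1=-17 S2=31 S3=31 S4=39 blocked=[1]
Op 7: conn=15 S1=-17 S2=31 S3=31 S4=39 blocked=[1]
Op 8: conn=37 S1=-17 S2=31 S3=31 S4=39 blocked=[1]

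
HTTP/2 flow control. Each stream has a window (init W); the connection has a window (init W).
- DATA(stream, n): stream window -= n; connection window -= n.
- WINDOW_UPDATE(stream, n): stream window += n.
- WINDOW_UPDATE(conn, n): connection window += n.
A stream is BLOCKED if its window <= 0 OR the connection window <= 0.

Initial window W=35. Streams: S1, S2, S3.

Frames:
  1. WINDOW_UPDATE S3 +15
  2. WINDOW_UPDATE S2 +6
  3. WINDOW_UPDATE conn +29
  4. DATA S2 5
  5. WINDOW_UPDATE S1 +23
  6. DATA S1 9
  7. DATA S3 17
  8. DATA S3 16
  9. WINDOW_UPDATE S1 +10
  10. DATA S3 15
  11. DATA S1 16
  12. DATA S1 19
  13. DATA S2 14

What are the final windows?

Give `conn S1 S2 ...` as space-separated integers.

Answer: -47 24 22 2

Derivation:
Op 1: conn=35 S1=35 S2=35 S3=50 blocked=[]
Op 2: conn=35 S1=35 S2=41 S3=50 blocked=[]
Op 3: conn=64 S1=35 S2=41 S3=50 blocked=[]
Op 4: conn=59 S1=35 S2=36 S3=50 blocked=[]
Op 5: conn=59 S1=58 S2=36 S3=50 blocked=[]
Op 6: conn=50 S1=49 S2=36 S3=50 blocked=[]
Op 7: conn=33 S1=49 S2=36 S3=33 blocked=[]
Op 8: conn=17 S1=49 S2=36 S3=17 blocked=[]
Op 9: conn=17 S1=59 S2=36 S3=17 blocked=[]
Op 10: conn=2 S1=59 S2=36 S3=2 blocked=[]
Op 11: conn=-14 S1=43 S2=36 S3=2 blocked=[1, 2, 3]
Op 12: conn=-33 S1=24 S2=36 S3=2 blocked=[1, 2, 3]
Op 13: conn=-47 S1=24 S2=22 S3=2 blocked=[1, 2, 3]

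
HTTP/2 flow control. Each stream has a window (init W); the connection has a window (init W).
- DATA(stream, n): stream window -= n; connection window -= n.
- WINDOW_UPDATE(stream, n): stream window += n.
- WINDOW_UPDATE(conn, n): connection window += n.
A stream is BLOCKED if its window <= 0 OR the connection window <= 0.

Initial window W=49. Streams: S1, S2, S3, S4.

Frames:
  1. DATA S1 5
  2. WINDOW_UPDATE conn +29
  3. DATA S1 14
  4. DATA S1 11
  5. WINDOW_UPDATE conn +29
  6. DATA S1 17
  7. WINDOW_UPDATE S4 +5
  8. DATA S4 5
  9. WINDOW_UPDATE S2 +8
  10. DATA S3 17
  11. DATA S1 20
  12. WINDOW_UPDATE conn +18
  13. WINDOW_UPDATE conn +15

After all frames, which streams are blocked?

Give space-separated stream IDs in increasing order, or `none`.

Op 1: conn=44 S1=44 S2=49 S3=49 S4=49 blocked=[]
Op 2: conn=73 S1=44 S2=49 S3=49 S4=49 blocked=[]
Op 3: conn=59 S1=30 S2=49 S3=49 S4=49 blocked=[]
Op 4: conn=48 S1=19 S2=49 S3=49 S4=49 blocked=[]
Op 5: conn=77 S1=19 S2=49 S3=49 S4=49 blocked=[]
Op 6: conn=60 S1=2 S2=49 S3=49 S4=49 blocked=[]
Op 7: conn=60 S1=2 S2=49 S3=49 S4=54 blocked=[]
Op 8: conn=55 S1=2 S2=49 S3=49 S4=49 blocked=[]
Op 9: conn=55 S1=2 S2=57 S3=49 S4=49 blocked=[]
Op 10: conn=38 S1=2 S2=57 S3=32 S4=49 blocked=[]
Op 11: conn=18 S1=-18 S2=57 S3=32 S4=49 blocked=[1]
Op 12: conn=36 S1=-18 S2=57 S3=32 S4=49 blocked=[1]
Op 13: conn=51 S1=-18 S2=57 S3=32 S4=49 blocked=[1]

Answer: S1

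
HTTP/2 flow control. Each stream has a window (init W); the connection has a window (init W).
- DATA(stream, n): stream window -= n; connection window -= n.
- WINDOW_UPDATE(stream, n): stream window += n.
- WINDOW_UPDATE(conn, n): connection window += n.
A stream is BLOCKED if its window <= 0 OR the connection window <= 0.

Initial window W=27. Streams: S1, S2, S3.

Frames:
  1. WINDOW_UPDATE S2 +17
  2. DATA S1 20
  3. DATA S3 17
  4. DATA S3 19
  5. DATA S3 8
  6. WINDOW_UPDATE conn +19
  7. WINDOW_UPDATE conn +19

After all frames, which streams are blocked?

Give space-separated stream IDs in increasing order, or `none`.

Answer: S3

Derivation:
Op 1: conn=27 S1=27 S2=44 S3=27 blocked=[]
Op 2: conn=7 S1=7 S2=44 S3=27 blocked=[]
Op 3: conn=-10 S1=7 S2=44 S3=10 blocked=[1, 2, 3]
Op 4: conn=-29 S1=7 S2=44 S3=-9 blocked=[1, 2, 3]
Op 5: conn=-37 S1=7 S2=44 S3=-17 blocked=[1, 2, 3]
Op 6: conn=-18 S1=7 S2=44 S3=-17 blocked=[1, 2, 3]
Op 7: conn=1 S1=7 S2=44 S3=-17 blocked=[3]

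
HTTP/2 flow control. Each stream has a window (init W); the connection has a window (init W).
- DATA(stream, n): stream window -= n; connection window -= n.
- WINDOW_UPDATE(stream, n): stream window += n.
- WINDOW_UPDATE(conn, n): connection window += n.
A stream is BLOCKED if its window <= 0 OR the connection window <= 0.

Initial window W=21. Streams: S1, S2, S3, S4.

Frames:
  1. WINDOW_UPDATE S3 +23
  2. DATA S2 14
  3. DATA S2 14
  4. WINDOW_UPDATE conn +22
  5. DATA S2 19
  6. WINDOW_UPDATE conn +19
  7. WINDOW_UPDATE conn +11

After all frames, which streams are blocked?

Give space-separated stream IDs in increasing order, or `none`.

Op 1: conn=21 S1=21 S2=21 S3=44 S4=21 blocked=[]
Op 2: conn=7 S1=21 S2=7 S3=44 S4=21 blocked=[]
Op 3: conn=-7 S1=21 S2=-7 S3=44 S4=21 blocked=[1, 2, 3, 4]
Op 4: conn=15 S1=21 S2=-7 S3=44 S4=21 blocked=[2]
Op 5: conn=-4 S1=21 S2=-26 S3=44 S4=21 blocked=[1, 2, 3, 4]
Op 6: conn=15 S1=21 S2=-26 S3=44 S4=21 blocked=[2]
Op 7: conn=26 S1=21 S2=-26 S3=44 S4=21 blocked=[2]

Answer: S2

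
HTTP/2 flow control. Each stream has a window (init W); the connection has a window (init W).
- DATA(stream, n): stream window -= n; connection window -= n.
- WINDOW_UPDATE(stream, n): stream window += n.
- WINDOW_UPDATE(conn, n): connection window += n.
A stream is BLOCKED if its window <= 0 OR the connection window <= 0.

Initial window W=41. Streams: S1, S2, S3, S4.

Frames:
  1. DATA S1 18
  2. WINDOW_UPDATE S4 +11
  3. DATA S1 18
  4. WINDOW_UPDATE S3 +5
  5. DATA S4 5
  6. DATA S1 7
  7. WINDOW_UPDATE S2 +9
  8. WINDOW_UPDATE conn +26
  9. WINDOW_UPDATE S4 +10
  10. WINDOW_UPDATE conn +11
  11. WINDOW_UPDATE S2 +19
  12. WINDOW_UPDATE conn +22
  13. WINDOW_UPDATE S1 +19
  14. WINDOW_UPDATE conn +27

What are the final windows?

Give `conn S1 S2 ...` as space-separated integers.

Answer: 79 17 69 46 57

Derivation:
Op 1: conn=23 S1=23 S2=41 S3=41 S4=41 blocked=[]
Op 2: conn=23 S1=23 S2=41 S3=41 S4=52 blocked=[]
Op 3: conn=5 S1=5 S2=41 S3=41 S4=52 blocked=[]
Op 4: conn=5 S1=5 S2=41 S3=46 S4=52 blocked=[]
Op 5: conn=0 S1=5 S2=41 S3=46 S4=47 blocked=[1, 2, 3, 4]
Op 6: conn=-7 S1=-2 S2=41 S3=46 S4=47 blocked=[1, 2, 3, 4]
Op 7: conn=-7 S1=-2 S2=50 S3=46 S4=47 blocked=[1, 2, 3, 4]
Op 8: conn=19 S1=-2 S2=50 S3=46 S4=47 blocked=[1]
Op 9: conn=19 S1=-2 S2=50 S3=46 S4=57 blocked=[1]
Op 10: conn=30 S1=-2 S2=50 S3=46 S4=57 blocked=[1]
Op 11: conn=30 S1=-2 S2=69 S3=46 S4=57 blocked=[1]
Op 12: conn=52 S1=-2 S2=69 S3=46 S4=57 blocked=[1]
Op 13: conn=52 S1=17 S2=69 S3=46 S4=57 blocked=[]
Op 14: conn=79 S1=17 S2=69 S3=46 S4=57 blocked=[]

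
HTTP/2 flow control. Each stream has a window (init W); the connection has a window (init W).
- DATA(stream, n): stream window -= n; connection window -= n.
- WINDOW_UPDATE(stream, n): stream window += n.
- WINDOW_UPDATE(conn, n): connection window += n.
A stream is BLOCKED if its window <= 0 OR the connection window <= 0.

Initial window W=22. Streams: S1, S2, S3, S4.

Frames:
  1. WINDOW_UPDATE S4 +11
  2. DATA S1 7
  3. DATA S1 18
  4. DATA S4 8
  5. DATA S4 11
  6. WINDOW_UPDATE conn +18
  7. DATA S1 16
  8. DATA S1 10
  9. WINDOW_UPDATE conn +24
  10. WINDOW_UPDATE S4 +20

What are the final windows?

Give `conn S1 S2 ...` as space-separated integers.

Answer: -6 -29 22 22 34

Derivation:
Op 1: conn=22 S1=22 S2=22 S3=22 S4=33 blocked=[]
Op 2: conn=15 S1=15 S2=22 S3=22 S4=33 blocked=[]
Op 3: conn=-3 S1=-3 S2=22 S3=22 S4=33 blocked=[1, 2, 3, 4]
Op 4: conn=-11 S1=-3 S2=22 S3=22 S4=25 blocked=[1, 2, 3, 4]
Op 5: conn=-22 S1=-3 S2=22 S3=22 S4=14 blocked=[1, 2, 3, 4]
Op 6: conn=-4 S1=-3 S2=22 S3=22 S4=14 blocked=[1, 2, 3, 4]
Op 7: conn=-20 S1=-19 S2=22 S3=22 S4=14 blocked=[1, 2, 3, 4]
Op 8: conn=-30 S1=-29 S2=22 S3=22 S4=14 blocked=[1, 2, 3, 4]
Op 9: conn=-6 S1=-29 S2=22 S3=22 S4=14 blocked=[1, 2, 3, 4]
Op 10: conn=-6 S1=-29 S2=22 S3=22 S4=34 blocked=[1, 2, 3, 4]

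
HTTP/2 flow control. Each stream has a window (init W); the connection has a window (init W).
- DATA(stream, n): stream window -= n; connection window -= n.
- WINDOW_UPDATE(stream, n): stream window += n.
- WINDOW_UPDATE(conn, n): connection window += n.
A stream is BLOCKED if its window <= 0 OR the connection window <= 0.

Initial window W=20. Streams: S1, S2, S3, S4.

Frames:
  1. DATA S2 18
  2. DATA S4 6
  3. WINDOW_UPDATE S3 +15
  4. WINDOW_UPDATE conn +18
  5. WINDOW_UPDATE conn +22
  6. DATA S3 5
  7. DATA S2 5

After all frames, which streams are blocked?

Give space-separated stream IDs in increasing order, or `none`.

Op 1: conn=2 S1=20 S2=2 S3=20 S4=20 blocked=[]
Op 2: conn=-4 S1=20 S2=2 S3=20 S4=14 blocked=[1, 2, 3, 4]
Op 3: conn=-4 S1=20 S2=2 S3=35 S4=14 blocked=[1, 2, 3, 4]
Op 4: conn=14 S1=20 S2=2 S3=35 S4=14 blocked=[]
Op 5: conn=36 S1=20 S2=2 S3=35 S4=14 blocked=[]
Op 6: conn=31 S1=20 S2=2 S3=30 S4=14 blocked=[]
Op 7: conn=26 S1=20 S2=-3 S3=30 S4=14 blocked=[2]

Answer: S2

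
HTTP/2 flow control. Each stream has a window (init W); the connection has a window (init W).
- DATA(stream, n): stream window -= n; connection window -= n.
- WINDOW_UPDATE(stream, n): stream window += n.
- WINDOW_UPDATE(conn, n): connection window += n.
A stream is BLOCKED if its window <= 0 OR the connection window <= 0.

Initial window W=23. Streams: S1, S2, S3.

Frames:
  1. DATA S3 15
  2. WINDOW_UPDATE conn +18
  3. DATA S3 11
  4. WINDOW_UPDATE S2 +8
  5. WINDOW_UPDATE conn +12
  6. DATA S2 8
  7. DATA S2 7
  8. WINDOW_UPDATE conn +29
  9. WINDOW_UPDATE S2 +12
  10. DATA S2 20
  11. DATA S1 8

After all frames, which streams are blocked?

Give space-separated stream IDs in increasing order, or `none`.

Op 1: conn=8 S1=23 S2=23 S3=8 blocked=[]
Op 2: conn=26 S1=23 S2=23 S3=8 blocked=[]
Op 3: conn=15 S1=23 S2=23 S3=-3 blocked=[3]
Op 4: conn=15 S1=23 S2=31 S3=-3 blocked=[3]
Op 5: conn=27 S1=23 S2=31 S3=-3 blocked=[3]
Op 6: conn=19 S1=23 S2=23 S3=-3 blocked=[3]
Op 7: conn=12 S1=23 S2=16 S3=-3 blocked=[3]
Op 8: conn=41 S1=23 S2=16 S3=-3 blocked=[3]
Op 9: conn=41 S1=23 S2=28 S3=-3 blocked=[3]
Op 10: conn=21 S1=23 S2=8 S3=-3 blocked=[3]
Op 11: conn=13 S1=15 S2=8 S3=-3 blocked=[3]

Answer: S3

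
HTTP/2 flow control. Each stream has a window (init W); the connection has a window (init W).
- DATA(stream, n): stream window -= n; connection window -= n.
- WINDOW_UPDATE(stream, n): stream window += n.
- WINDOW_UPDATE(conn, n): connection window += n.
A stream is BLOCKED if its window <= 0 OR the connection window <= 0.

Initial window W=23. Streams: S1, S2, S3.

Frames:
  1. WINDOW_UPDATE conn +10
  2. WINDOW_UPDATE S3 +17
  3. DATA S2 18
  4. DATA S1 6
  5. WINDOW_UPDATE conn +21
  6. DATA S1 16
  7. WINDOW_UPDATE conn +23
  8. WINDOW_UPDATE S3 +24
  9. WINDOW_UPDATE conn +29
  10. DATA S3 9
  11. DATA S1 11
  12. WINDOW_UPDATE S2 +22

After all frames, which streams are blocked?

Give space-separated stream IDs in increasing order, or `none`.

Answer: S1

Derivation:
Op 1: conn=33 S1=23 S2=23 S3=23 blocked=[]
Op 2: conn=33 S1=23 S2=23 S3=40 blocked=[]
Op 3: conn=15 S1=23 S2=5 S3=40 blocked=[]
Op 4: conn=9 S1=17 S2=5 S3=40 blocked=[]
Op 5: conn=30 S1=17 S2=5 S3=40 blocked=[]
Op 6: conn=14 S1=1 S2=5 S3=40 blocked=[]
Op 7: conn=37 S1=1 S2=5 S3=40 blocked=[]
Op 8: conn=37 S1=1 S2=5 S3=64 blocked=[]
Op 9: conn=66 S1=1 S2=5 S3=64 blocked=[]
Op 10: conn=57 S1=1 S2=5 S3=55 blocked=[]
Op 11: conn=46 S1=-10 S2=5 S3=55 blocked=[1]
Op 12: conn=46 S1=-10 S2=27 S3=55 blocked=[1]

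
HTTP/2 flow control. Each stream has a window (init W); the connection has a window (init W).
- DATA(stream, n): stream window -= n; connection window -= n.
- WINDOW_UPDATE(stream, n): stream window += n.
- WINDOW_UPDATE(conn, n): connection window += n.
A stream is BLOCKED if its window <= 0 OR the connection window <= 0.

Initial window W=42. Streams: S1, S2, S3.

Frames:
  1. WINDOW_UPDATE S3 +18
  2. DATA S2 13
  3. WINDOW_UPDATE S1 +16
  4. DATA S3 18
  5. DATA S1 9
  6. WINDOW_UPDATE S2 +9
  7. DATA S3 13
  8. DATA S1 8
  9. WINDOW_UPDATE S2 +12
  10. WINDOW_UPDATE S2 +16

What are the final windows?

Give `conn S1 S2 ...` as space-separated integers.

Op 1: conn=42 S1=42 S2=42 S3=60 blocked=[]
Op 2: conn=29 S1=42 S2=29 S3=60 blocked=[]
Op 3: conn=29 S1=58 S2=29 S3=60 blocked=[]
Op 4: conn=11 S1=58 S2=29 S3=42 blocked=[]
Op 5: conn=2 S1=49 S2=29 S3=42 blocked=[]
Op 6: conn=2 S1=49 S2=38 S3=42 blocked=[]
Op 7: conn=-11 S1=49 S2=38 S3=29 blocked=[1, 2, 3]
Op 8: conn=-19 S1=41 S2=38 S3=29 blocked=[1, 2, 3]
Op 9: conn=-19 S1=41 S2=50 S3=29 blocked=[1, 2, 3]
Op 10: conn=-19 S1=41 S2=66 S3=29 blocked=[1, 2, 3]

Answer: -19 41 66 29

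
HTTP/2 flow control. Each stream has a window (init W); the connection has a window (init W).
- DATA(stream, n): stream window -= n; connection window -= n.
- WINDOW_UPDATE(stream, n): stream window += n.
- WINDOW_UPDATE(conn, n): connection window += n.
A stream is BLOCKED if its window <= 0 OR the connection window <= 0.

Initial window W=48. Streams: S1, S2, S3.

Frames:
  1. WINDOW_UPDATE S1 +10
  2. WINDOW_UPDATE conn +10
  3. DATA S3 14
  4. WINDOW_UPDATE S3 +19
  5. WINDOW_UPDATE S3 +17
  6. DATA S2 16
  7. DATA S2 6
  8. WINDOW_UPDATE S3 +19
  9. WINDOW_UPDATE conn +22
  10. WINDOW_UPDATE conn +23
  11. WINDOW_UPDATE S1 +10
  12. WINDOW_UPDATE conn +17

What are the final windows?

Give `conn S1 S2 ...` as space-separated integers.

Op 1: conn=48 S1=58 S2=48 S3=48 blocked=[]
Op 2: conn=58 S1=58 S2=48 S3=48 blocked=[]
Op 3: conn=44 S1=58 S2=48 S3=34 blocked=[]
Op 4: conn=44 S1=58 S2=48 S3=53 blocked=[]
Op 5: conn=44 S1=58 S2=48 S3=70 blocked=[]
Op 6: conn=28 S1=58 S2=32 S3=70 blocked=[]
Op 7: conn=22 S1=58 S2=26 S3=70 blocked=[]
Op 8: conn=22 S1=58 S2=26 S3=89 blocked=[]
Op 9: conn=44 S1=58 S2=26 S3=89 blocked=[]
Op 10: conn=67 S1=58 S2=26 S3=89 blocked=[]
Op 11: conn=67 S1=68 S2=26 S3=89 blocked=[]
Op 12: conn=84 S1=68 S2=26 S3=89 blocked=[]

Answer: 84 68 26 89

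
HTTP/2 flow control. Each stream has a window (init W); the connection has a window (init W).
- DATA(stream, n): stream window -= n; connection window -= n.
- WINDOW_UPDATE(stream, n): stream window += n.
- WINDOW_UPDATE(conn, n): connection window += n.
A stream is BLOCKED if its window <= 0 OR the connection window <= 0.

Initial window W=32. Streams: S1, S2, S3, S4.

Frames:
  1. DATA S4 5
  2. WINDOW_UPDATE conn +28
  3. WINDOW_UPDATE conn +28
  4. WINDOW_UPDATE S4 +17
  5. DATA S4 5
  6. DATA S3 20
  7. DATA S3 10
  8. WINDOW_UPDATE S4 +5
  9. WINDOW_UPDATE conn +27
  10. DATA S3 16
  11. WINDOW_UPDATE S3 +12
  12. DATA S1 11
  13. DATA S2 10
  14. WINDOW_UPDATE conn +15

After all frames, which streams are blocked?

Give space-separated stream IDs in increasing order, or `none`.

Op 1: conn=27 S1=32 S2=32 S3=32 S4=27 blocked=[]
Op 2: conn=55 S1=32 S2=32 S3=32 S4=27 blocked=[]
Op 3: conn=83 S1=32 S2=32 S3=32 S4=27 blocked=[]
Op 4: conn=83 S1=32 S2=32 S3=32 S4=44 blocked=[]
Op 5: conn=78 S1=32 S2=32 S3=32 S4=39 blocked=[]
Op 6: conn=58 S1=32 S2=32 S3=12 S4=39 blocked=[]
Op 7: conn=48 S1=32 S2=32 S3=2 S4=39 blocked=[]
Op 8: conn=48 S1=32 S2=32 S3=2 S4=44 blocked=[]
Op 9: conn=75 S1=32 S2=32 S3=2 S4=44 blocked=[]
Op 10: conn=59 S1=32 S2=32 S3=-14 S4=44 blocked=[3]
Op 11: conn=59 S1=32 S2=32 S3=-2 S4=44 blocked=[3]
Op 12: conn=48 S1=21 S2=32 S3=-2 S4=44 blocked=[3]
Op 13: conn=38 S1=21 S2=22 S3=-2 S4=44 blocked=[3]
Op 14: conn=53 S1=21 S2=22 S3=-2 S4=44 blocked=[3]

Answer: S3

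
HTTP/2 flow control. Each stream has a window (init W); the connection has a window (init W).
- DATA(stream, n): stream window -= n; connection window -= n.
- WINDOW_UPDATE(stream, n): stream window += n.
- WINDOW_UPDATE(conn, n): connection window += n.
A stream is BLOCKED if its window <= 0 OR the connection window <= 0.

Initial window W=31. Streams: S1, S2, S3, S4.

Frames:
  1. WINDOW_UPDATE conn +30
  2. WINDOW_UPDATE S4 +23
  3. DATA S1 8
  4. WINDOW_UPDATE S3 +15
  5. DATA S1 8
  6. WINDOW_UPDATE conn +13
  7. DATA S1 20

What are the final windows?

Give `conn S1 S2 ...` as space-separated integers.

Answer: 38 -5 31 46 54

Derivation:
Op 1: conn=61 S1=31 S2=31 S3=31 S4=31 blocked=[]
Op 2: conn=61 S1=31 S2=31 S3=31 S4=54 blocked=[]
Op 3: conn=53 S1=23 S2=31 S3=31 S4=54 blocked=[]
Op 4: conn=53 S1=23 S2=31 S3=46 S4=54 blocked=[]
Op 5: conn=45 S1=15 S2=31 S3=46 S4=54 blocked=[]
Op 6: conn=58 S1=15 S2=31 S3=46 S4=54 blocked=[]
Op 7: conn=38 S1=-5 S2=31 S3=46 S4=54 blocked=[1]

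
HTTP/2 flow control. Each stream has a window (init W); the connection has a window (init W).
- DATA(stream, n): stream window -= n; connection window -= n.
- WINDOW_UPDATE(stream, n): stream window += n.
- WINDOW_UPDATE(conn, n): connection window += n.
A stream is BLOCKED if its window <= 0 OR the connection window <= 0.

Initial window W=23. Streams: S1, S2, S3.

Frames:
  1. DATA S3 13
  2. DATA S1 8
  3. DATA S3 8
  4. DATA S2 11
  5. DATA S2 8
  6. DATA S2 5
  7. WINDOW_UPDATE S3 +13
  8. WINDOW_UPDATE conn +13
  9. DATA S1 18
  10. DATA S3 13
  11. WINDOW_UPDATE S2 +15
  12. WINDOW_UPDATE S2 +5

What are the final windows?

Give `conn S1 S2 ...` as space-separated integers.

Answer: -48 -3 19 2

Derivation:
Op 1: conn=10 S1=23 S2=23 S3=10 blocked=[]
Op 2: conn=2 S1=15 S2=23 S3=10 blocked=[]
Op 3: conn=-6 S1=15 S2=23 S3=2 blocked=[1, 2, 3]
Op 4: conn=-17 S1=15 S2=12 S3=2 blocked=[1, 2, 3]
Op 5: conn=-25 S1=15 S2=4 S3=2 blocked=[1, 2, 3]
Op 6: conn=-30 S1=15 S2=-1 S3=2 blocked=[1, 2, 3]
Op 7: conn=-30 S1=15 S2=-1 S3=15 blocked=[1, 2, 3]
Op 8: conn=-17 S1=15 S2=-1 S3=15 blocked=[1, 2, 3]
Op 9: conn=-35 S1=-3 S2=-1 S3=15 blocked=[1, 2, 3]
Op 10: conn=-48 S1=-3 S2=-1 S3=2 blocked=[1, 2, 3]
Op 11: conn=-48 S1=-3 S2=14 S3=2 blocked=[1, 2, 3]
Op 12: conn=-48 S1=-3 S2=19 S3=2 blocked=[1, 2, 3]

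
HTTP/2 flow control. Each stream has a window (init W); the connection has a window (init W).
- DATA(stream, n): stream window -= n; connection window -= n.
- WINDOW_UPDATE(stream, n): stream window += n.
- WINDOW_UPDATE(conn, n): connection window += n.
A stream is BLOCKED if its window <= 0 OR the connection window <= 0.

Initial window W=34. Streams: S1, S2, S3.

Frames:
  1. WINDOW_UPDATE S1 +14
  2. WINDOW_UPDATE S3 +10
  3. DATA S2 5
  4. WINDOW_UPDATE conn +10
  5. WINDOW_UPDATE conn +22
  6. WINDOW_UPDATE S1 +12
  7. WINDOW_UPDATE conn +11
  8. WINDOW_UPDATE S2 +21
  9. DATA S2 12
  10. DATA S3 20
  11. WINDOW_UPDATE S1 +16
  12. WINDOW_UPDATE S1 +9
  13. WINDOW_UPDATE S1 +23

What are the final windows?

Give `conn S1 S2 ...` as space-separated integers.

Answer: 40 108 38 24

Derivation:
Op 1: conn=34 S1=48 S2=34 S3=34 blocked=[]
Op 2: conn=34 S1=48 S2=34 S3=44 blocked=[]
Op 3: conn=29 S1=48 S2=29 S3=44 blocked=[]
Op 4: conn=39 S1=48 S2=29 S3=44 blocked=[]
Op 5: conn=61 S1=48 S2=29 S3=44 blocked=[]
Op 6: conn=61 S1=60 S2=29 S3=44 blocked=[]
Op 7: conn=72 S1=60 S2=29 S3=44 blocked=[]
Op 8: conn=72 S1=60 S2=50 S3=44 blocked=[]
Op 9: conn=60 S1=60 S2=38 S3=44 blocked=[]
Op 10: conn=40 S1=60 S2=38 S3=24 blocked=[]
Op 11: conn=40 S1=76 S2=38 S3=24 blocked=[]
Op 12: conn=40 S1=85 S2=38 S3=24 blocked=[]
Op 13: conn=40 S1=108 S2=38 S3=24 blocked=[]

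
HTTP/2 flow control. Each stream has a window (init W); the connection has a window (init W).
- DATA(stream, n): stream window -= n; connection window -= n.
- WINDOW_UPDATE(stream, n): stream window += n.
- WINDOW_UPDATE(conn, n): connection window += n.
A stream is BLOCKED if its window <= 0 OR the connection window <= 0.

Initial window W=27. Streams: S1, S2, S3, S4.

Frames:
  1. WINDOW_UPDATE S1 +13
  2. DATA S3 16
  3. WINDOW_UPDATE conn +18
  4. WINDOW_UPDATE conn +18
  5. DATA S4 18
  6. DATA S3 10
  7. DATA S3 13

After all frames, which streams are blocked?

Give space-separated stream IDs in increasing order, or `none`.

Op 1: conn=27 S1=40 S2=27 S3=27 S4=27 blocked=[]
Op 2: conn=11 S1=40 S2=27 S3=11 S4=27 blocked=[]
Op 3: conn=29 S1=40 S2=27 S3=11 S4=27 blocked=[]
Op 4: conn=47 S1=40 S2=27 S3=11 S4=27 blocked=[]
Op 5: conn=29 S1=40 S2=27 S3=11 S4=9 blocked=[]
Op 6: conn=19 S1=40 S2=27 S3=1 S4=9 blocked=[]
Op 7: conn=6 S1=40 S2=27 S3=-12 S4=9 blocked=[3]

Answer: S3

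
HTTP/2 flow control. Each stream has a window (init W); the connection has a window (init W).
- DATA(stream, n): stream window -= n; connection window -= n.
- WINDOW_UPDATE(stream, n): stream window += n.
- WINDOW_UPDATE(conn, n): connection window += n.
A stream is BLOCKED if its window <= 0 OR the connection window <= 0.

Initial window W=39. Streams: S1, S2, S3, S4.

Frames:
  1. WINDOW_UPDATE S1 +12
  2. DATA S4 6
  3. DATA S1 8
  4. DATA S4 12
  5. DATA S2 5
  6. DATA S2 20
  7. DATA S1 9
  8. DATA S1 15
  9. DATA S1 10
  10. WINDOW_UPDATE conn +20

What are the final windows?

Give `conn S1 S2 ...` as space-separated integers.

Answer: -26 9 14 39 21

Derivation:
Op 1: conn=39 S1=51 S2=39 S3=39 S4=39 blocked=[]
Op 2: conn=33 S1=51 S2=39 S3=39 S4=33 blocked=[]
Op 3: conn=25 S1=43 S2=39 S3=39 S4=33 blocked=[]
Op 4: conn=13 S1=43 S2=39 S3=39 S4=21 blocked=[]
Op 5: conn=8 S1=43 S2=34 S3=39 S4=21 blocked=[]
Op 6: conn=-12 S1=43 S2=14 S3=39 S4=21 blocked=[1, 2, 3, 4]
Op 7: conn=-21 S1=34 S2=14 S3=39 S4=21 blocked=[1, 2, 3, 4]
Op 8: conn=-36 S1=19 S2=14 S3=39 S4=21 blocked=[1, 2, 3, 4]
Op 9: conn=-46 S1=9 S2=14 S3=39 S4=21 blocked=[1, 2, 3, 4]
Op 10: conn=-26 S1=9 S2=14 S3=39 S4=21 blocked=[1, 2, 3, 4]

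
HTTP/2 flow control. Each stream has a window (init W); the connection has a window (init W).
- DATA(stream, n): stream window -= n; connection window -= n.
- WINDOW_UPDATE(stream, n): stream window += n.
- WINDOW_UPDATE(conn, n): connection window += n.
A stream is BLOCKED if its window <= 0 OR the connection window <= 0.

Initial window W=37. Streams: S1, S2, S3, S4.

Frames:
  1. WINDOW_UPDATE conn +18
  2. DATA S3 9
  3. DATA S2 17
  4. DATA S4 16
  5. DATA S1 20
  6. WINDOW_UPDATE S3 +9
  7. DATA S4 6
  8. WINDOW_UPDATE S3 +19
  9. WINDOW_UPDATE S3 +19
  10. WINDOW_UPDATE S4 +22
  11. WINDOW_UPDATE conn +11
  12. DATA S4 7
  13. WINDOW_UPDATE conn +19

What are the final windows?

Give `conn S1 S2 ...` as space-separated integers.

Answer: 10 17 20 75 30

Derivation:
Op 1: conn=55 S1=37 S2=37 S3=37 S4=37 blocked=[]
Op 2: conn=46 S1=37 S2=37 S3=28 S4=37 blocked=[]
Op 3: conn=29 S1=37 S2=20 S3=28 S4=37 blocked=[]
Op 4: conn=13 S1=37 S2=20 S3=28 S4=21 blocked=[]
Op 5: conn=-7 S1=17 S2=20 S3=28 S4=21 blocked=[1, 2, 3, 4]
Op 6: conn=-7 S1=17 S2=20 S3=37 S4=21 blocked=[1, 2, 3, 4]
Op 7: conn=-13 S1=17 S2=20 S3=37 S4=15 blocked=[1, 2, 3, 4]
Op 8: conn=-13 S1=17 S2=20 S3=56 S4=15 blocked=[1, 2, 3, 4]
Op 9: conn=-13 S1=17 S2=20 S3=75 S4=15 blocked=[1, 2, 3, 4]
Op 10: conn=-13 S1=17 S2=20 S3=75 S4=37 blocked=[1, 2, 3, 4]
Op 11: conn=-2 S1=17 S2=20 S3=75 S4=37 blocked=[1, 2, 3, 4]
Op 12: conn=-9 S1=17 S2=20 S3=75 S4=30 blocked=[1, 2, 3, 4]
Op 13: conn=10 S1=17 S2=20 S3=75 S4=30 blocked=[]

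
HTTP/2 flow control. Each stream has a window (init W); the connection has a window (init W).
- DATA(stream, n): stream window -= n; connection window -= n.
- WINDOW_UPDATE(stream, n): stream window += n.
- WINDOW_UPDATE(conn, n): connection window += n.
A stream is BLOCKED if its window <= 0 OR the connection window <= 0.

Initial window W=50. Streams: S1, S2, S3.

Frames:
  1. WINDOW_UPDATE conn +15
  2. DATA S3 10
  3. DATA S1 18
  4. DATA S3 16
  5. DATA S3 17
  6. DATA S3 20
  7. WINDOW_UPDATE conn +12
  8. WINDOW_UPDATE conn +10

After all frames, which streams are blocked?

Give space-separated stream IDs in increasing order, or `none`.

Answer: S3

Derivation:
Op 1: conn=65 S1=50 S2=50 S3=50 blocked=[]
Op 2: conn=55 S1=50 S2=50 S3=40 blocked=[]
Op 3: conn=37 S1=32 S2=50 S3=40 blocked=[]
Op 4: conn=21 S1=32 S2=50 S3=24 blocked=[]
Op 5: conn=4 S1=32 S2=50 S3=7 blocked=[]
Op 6: conn=-16 S1=32 S2=50 S3=-13 blocked=[1, 2, 3]
Op 7: conn=-4 S1=32 S2=50 S3=-13 blocked=[1, 2, 3]
Op 8: conn=6 S1=32 S2=50 S3=-13 blocked=[3]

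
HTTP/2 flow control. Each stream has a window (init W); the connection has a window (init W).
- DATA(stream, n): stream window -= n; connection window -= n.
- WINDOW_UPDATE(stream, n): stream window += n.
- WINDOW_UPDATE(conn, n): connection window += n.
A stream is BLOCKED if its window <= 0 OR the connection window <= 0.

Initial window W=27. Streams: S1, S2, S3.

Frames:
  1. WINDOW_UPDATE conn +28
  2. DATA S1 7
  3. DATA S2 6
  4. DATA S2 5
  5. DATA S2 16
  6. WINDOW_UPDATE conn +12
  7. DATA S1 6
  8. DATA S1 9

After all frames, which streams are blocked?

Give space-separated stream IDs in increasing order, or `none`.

Answer: S2

Derivation:
Op 1: conn=55 S1=27 S2=27 S3=27 blocked=[]
Op 2: conn=48 S1=20 S2=27 S3=27 blocked=[]
Op 3: conn=42 S1=20 S2=21 S3=27 blocked=[]
Op 4: conn=37 S1=20 S2=16 S3=27 blocked=[]
Op 5: conn=21 S1=20 S2=0 S3=27 blocked=[2]
Op 6: conn=33 S1=20 S2=0 S3=27 blocked=[2]
Op 7: conn=27 S1=14 S2=0 S3=27 blocked=[2]
Op 8: conn=18 S1=5 S2=0 S3=27 blocked=[2]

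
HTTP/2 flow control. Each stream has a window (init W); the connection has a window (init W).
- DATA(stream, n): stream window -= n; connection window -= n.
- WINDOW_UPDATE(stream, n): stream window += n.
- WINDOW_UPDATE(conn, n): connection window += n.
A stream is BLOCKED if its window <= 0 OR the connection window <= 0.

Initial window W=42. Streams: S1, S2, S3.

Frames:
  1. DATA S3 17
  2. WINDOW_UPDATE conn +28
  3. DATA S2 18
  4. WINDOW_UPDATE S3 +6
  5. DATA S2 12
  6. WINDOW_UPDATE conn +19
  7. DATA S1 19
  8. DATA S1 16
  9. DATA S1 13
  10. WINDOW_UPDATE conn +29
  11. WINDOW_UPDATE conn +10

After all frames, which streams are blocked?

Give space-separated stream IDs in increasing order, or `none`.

Op 1: conn=25 S1=42 S2=42 S3=25 blocked=[]
Op 2: conn=53 S1=42 S2=42 S3=25 blocked=[]
Op 3: conn=35 S1=42 S2=24 S3=25 blocked=[]
Op 4: conn=35 S1=42 S2=24 S3=31 blocked=[]
Op 5: conn=23 S1=42 S2=12 S3=31 blocked=[]
Op 6: conn=42 S1=42 S2=12 S3=31 blocked=[]
Op 7: conn=23 S1=23 S2=12 S3=31 blocked=[]
Op 8: conn=7 S1=7 S2=12 S3=31 blocked=[]
Op 9: conn=-6 S1=-6 S2=12 S3=31 blocked=[1, 2, 3]
Op 10: conn=23 S1=-6 S2=12 S3=31 blocked=[1]
Op 11: conn=33 S1=-6 S2=12 S3=31 blocked=[1]

Answer: S1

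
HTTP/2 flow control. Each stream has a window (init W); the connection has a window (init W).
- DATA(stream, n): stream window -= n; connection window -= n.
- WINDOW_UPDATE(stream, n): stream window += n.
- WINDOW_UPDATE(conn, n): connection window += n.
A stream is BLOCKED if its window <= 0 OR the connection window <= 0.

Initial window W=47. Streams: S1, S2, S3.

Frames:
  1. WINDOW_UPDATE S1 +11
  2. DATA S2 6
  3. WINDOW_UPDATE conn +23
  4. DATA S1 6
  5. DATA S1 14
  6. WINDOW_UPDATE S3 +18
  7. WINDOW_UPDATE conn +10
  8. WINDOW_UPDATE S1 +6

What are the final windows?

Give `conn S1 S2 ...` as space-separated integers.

Answer: 54 44 41 65

Derivation:
Op 1: conn=47 S1=58 S2=47 S3=47 blocked=[]
Op 2: conn=41 S1=58 S2=41 S3=47 blocked=[]
Op 3: conn=64 S1=58 S2=41 S3=47 blocked=[]
Op 4: conn=58 S1=52 S2=41 S3=47 blocked=[]
Op 5: conn=44 S1=38 S2=41 S3=47 blocked=[]
Op 6: conn=44 S1=38 S2=41 S3=65 blocked=[]
Op 7: conn=54 S1=38 S2=41 S3=65 blocked=[]
Op 8: conn=54 S1=44 S2=41 S3=65 blocked=[]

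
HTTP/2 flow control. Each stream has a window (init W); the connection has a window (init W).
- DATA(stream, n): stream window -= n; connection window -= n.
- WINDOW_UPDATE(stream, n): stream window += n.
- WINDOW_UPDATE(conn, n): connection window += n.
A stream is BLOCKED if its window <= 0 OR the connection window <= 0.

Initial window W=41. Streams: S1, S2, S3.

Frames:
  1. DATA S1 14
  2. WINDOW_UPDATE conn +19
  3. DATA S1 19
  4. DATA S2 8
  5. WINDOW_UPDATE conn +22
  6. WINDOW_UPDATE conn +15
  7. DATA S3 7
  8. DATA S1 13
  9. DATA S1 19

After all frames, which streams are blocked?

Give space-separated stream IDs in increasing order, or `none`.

Answer: S1

Derivation:
Op 1: conn=27 S1=27 S2=41 S3=41 blocked=[]
Op 2: conn=46 S1=27 S2=41 S3=41 blocked=[]
Op 3: conn=27 S1=8 S2=41 S3=41 blocked=[]
Op 4: conn=19 S1=8 S2=33 S3=41 blocked=[]
Op 5: conn=41 S1=8 S2=33 S3=41 blocked=[]
Op 6: conn=56 S1=8 S2=33 S3=41 blocked=[]
Op 7: conn=49 S1=8 S2=33 S3=34 blocked=[]
Op 8: conn=36 S1=-5 S2=33 S3=34 blocked=[1]
Op 9: conn=17 S1=-24 S2=33 S3=34 blocked=[1]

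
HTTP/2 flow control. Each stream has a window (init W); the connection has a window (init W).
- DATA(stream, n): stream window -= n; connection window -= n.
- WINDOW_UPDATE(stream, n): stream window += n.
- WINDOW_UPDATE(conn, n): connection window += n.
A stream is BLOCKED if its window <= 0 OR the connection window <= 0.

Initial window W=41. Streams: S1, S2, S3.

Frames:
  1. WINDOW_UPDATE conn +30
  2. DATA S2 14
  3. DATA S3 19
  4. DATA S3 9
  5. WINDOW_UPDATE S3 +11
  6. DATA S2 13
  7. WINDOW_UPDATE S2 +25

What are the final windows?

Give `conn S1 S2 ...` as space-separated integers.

Answer: 16 41 39 24

Derivation:
Op 1: conn=71 S1=41 S2=41 S3=41 blocked=[]
Op 2: conn=57 S1=41 S2=27 S3=41 blocked=[]
Op 3: conn=38 S1=41 S2=27 S3=22 blocked=[]
Op 4: conn=29 S1=41 S2=27 S3=13 blocked=[]
Op 5: conn=29 S1=41 S2=27 S3=24 blocked=[]
Op 6: conn=16 S1=41 S2=14 S3=24 blocked=[]
Op 7: conn=16 S1=41 S2=39 S3=24 blocked=[]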